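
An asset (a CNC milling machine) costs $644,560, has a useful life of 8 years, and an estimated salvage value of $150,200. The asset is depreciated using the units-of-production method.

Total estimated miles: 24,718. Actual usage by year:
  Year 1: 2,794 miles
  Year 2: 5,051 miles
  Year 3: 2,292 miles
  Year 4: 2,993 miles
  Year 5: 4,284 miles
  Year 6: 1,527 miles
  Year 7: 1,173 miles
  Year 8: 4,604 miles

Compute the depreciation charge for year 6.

Depreciable base = $644,560 − $150,200 = $494,360.
Rate = $494,360 / 24,718 miles = $20 per mile.
Year 1: 2,794 × $20 = $55,880. Book value $588,680.
Year 2: 5,051 × $20 = $101,020. Book value $487,660.
Year 3: 2,292 × $20 = $45,840. Book value $441,820.
Year 4: 2,993 × $20 = $59,860. Book value $381,960.
Year 5: 4,284 × $20 = $85,680. Book value $296,280.
Year 6: 1,527 × $20 = $30,540. Book value $265,740.

$30,540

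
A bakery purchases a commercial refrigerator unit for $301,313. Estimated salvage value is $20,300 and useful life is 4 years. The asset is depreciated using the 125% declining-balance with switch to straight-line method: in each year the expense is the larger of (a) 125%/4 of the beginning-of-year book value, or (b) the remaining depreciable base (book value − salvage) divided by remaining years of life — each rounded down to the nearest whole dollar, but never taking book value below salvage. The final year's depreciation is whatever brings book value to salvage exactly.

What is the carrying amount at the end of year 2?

$142,418

Depreciable base = $301,313 − $20,300 = $281,013.
Year 1: DB = ⌊$301,313 × 125%/4⌋ = $94,160; SL = ⌊$281,013/4⌋ = $70,253 → take DB $94,160. Book value $207,153.
Year 2: DB = ⌊$207,153 × 125%/4⌋ = $64,735; SL = ⌊$186,853/3⌋ = $62,284 → take DB $64,735. Book value $142,418.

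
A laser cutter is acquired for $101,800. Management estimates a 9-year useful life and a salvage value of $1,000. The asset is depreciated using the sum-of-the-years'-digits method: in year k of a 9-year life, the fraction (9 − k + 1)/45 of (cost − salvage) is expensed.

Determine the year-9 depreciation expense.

$2,240

Depreciable base = $101,800 − $1,000 = $100,800.
Sum of the years' digits = 9+8+7+6+5+4+3+2+1 = 45.
Year 1: $100,800 × 9/45 = $20,160. Book value $81,640.
Year 2: $100,800 × 8/45 = $17,920. Book value $63,720.
Year 3: $100,800 × 7/45 = $15,680. Book value $48,040.
Year 4: $100,800 × 6/45 = $13,440. Book value $34,600.
Year 5: $100,800 × 5/45 = $11,200. Book value $23,400.
Year 6: $100,800 × 4/45 = $8,960. Book value $14,440.
Year 7: $100,800 × 3/45 = $6,720. Book value $7,720.
Year 8: $100,800 × 2/45 = $4,480. Book value $3,240.
Year 9: $100,800 × 1/45 = $2,240. Book value $1,000.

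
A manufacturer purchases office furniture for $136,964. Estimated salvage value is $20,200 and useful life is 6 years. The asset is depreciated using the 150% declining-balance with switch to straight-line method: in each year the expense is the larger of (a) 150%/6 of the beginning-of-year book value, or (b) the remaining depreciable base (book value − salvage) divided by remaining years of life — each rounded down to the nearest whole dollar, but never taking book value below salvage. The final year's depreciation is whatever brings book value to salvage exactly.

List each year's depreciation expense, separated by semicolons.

Depreciable base = $136,964 − $20,200 = $116,764.
Year 1: DB = ⌊$136,964 × 150%/6⌋ = $34,241; SL = ⌊$116,764/6⌋ = $19,460 → take DB $34,241. Book value $102,723.
Year 2: DB = ⌊$102,723 × 150%/6⌋ = $25,680; SL = ⌊$82,523/5⌋ = $16,504 → take DB $25,680. Book value $77,043.
Year 3: DB = ⌊$77,043 × 150%/6⌋ = $19,260; SL = ⌊$56,843/4⌋ = $14,210 → take DB $19,260. Book value $57,783.
Year 4: DB = ⌊$57,783 × 150%/6⌋ = $14,445; SL = ⌊$37,583/3⌋ = $12,527 → take DB $14,445. Book value $43,338.
Year 5: DB = ⌊$43,338 × 150%/6⌋ = $10,834; SL = ⌊$23,138/2⌋ = $11,569 → take SL $11,569. Book value $31,769.
Year 6 (final): $31,769 − $20,200 = $11,569. Book value $20,200.

$34,241; $25,680; $19,260; $14,445; $11,569; $11,569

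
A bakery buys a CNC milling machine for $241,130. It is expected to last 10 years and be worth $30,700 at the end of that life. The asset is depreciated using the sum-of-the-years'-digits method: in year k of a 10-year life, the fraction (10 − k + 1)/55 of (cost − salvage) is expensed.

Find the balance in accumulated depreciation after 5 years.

Depreciable base = $241,130 − $30,700 = $210,430.
Sum of the years' digits = 10+9+8+7+6+5+4+3+2+1 = 55.
Year 1: $210,430 × 10/55 = $38,260. Book value $202,870.
Year 2: $210,430 × 9/55 = $34,434. Book value $168,436.
Year 3: $210,430 × 8/55 = $30,608. Book value $137,828.
Year 4: $210,430 × 7/55 = $26,782. Book value $111,046.
Year 5: $210,430 × 6/55 = $22,956. Book value $88,090.
Accumulated through year 5 = $241,130 − $88,090 = $153,040.

$153,040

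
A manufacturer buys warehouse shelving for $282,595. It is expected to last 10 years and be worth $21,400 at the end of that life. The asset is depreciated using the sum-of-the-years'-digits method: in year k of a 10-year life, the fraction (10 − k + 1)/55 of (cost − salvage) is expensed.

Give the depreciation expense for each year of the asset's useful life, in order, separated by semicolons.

$47,490; $42,741; $37,992; $33,243; $28,494; $23,745; $18,996; $14,247; $9,498; $4,749

Depreciable base = $282,595 − $21,400 = $261,195.
Sum of the years' digits = 10+9+8+7+6+5+4+3+2+1 = 55.
Year 1: $261,195 × 10/55 = $47,490. Book value $235,105.
Year 2: $261,195 × 9/55 = $42,741. Book value $192,364.
Year 3: $261,195 × 8/55 = $37,992. Book value $154,372.
Year 4: $261,195 × 7/55 = $33,243. Book value $121,129.
Year 5: $261,195 × 6/55 = $28,494. Book value $92,635.
Year 6: $261,195 × 5/55 = $23,745. Book value $68,890.
Year 7: $261,195 × 4/55 = $18,996. Book value $49,894.
Year 8: $261,195 × 3/55 = $14,247. Book value $35,647.
Year 9: $261,195 × 2/55 = $9,498. Book value $26,149.
Year 10: $261,195 × 1/55 = $4,749. Book value $21,400.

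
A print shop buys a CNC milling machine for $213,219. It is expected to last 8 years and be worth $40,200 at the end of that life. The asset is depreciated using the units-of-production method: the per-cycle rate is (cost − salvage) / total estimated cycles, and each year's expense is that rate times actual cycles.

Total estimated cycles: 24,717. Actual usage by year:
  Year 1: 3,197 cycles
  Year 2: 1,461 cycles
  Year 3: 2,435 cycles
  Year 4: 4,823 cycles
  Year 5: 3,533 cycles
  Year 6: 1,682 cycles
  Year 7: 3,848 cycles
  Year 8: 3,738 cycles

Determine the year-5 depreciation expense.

$24,731

Depreciable base = $213,219 − $40,200 = $173,019.
Rate = $173,019 / 24,717 cycles = $7 per cycle.
Year 1: 3,197 × $7 = $22,379. Book value $190,840.
Year 2: 1,461 × $7 = $10,227. Book value $180,613.
Year 3: 2,435 × $7 = $17,045. Book value $163,568.
Year 4: 4,823 × $7 = $33,761. Book value $129,807.
Year 5: 3,533 × $7 = $24,731. Book value $105,076.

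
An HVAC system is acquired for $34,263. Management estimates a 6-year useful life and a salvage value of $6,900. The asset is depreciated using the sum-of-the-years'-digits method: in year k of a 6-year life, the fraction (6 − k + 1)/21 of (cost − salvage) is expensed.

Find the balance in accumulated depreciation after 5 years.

Depreciable base = $34,263 − $6,900 = $27,363.
Sum of the years' digits = 6+5+4+3+2+1 = 21.
Year 1: $27,363 × 6/21 = $7,818. Book value $26,445.
Year 2: $27,363 × 5/21 = $6,515. Book value $19,930.
Year 3: $27,363 × 4/21 = $5,212. Book value $14,718.
Year 4: $27,363 × 3/21 = $3,909. Book value $10,809.
Year 5: $27,363 × 2/21 = $2,606. Book value $8,203.
Accumulated through year 5 = $34,263 − $8,203 = $26,060.

$26,060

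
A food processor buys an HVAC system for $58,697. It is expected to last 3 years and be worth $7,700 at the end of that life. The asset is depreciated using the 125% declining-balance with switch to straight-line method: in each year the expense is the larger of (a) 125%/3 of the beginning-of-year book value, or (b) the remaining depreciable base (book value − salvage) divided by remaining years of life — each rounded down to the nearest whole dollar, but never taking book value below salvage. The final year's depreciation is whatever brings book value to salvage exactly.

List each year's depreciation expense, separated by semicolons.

Depreciable base = $58,697 − $7,700 = $50,997.
Year 1: DB = ⌊$58,697 × 125%/3⌋ = $24,457; SL = ⌊$50,997/3⌋ = $16,999 → take DB $24,457. Book value $34,240.
Year 2: DB = ⌊$34,240 × 125%/3⌋ = $14,266; SL = ⌊$26,540/2⌋ = $13,270 → take DB $14,266. Book value $19,974.
Year 3 (final): $19,974 − $7,700 = $12,274. Book value $7,700.

$24,457; $14,266; $12,274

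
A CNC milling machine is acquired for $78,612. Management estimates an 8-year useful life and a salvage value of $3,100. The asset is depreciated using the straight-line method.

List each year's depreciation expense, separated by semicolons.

Depreciable base = $78,612 − $3,100 = $75,512.
Annual expense = $75,512 / 8 = $9,439.
End of year 1: book value $69,173.
End of year 2: book value $59,734.
End of year 3: book value $50,295.
End of year 4: book value $40,856.
End of year 5: book value $31,417.
End of year 6: book value $21,978.
End of year 7: book value $12,539.
End of year 8: book value $3,100.

$9,439; $9,439; $9,439; $9,439; $9,439; $9,439; $9,439; $9,439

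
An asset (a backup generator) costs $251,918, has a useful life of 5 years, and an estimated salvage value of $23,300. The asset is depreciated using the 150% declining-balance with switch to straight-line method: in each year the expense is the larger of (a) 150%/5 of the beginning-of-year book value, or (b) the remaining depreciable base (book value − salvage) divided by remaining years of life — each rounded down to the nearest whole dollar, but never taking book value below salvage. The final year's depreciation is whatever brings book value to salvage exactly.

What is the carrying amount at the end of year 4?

Depreciable base = $251,918 − $23,300 = $228,618.
Year 1: DB = ⌊$251,918 × 150%/5⌋ = $75,575; SL = ⌊$228,618/5⌋ = $45,723 → take DB $75,575. Book value $176,343.
Year 2: DB = ⌊$176,343 × 150%/5⌋ = $52,902; SL = ⌊$153,043/4⌋ = $38,260 → take DB $52,902. Book value $123,441.
Year 3: DB = ⌊$123,441 × 150%/5⌋ = $37,032; SL = ⌊$100,141/3⌋ = $33,380 → take DB $37,032. Book value $86,409.
Year 4: DB = ⌊$86,409 × 150%/5⌋ = $25,922; SL = ⌊$63,109/2⌋ = $31,554 → take SL $31,554. Book value $54,855.

$54,855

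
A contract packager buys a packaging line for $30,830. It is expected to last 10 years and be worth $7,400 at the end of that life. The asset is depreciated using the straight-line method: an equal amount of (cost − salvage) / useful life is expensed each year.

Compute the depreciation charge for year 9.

Depreciable base = $30,830 − $7,400 = $23,430.
Annual expense = $23,430 / 10 = $2,343.

$2,343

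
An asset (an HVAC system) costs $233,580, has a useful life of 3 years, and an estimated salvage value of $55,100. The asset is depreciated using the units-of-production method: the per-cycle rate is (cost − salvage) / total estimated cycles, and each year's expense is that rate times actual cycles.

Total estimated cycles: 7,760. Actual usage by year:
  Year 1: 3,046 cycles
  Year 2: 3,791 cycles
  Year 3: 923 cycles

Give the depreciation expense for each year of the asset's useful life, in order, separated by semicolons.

Depreciable base = $233,580 − $55,100 = $178,480.
Rate = $178,480 / 7,760 cycles = $23 per cycle.
Year 1: 3,046 × $23 = $70,058. Book value $163,522.
Year 2: 3,791 × $23 = $87,193. Book value $76,329.
Year 3: 923 × $23 = $21,229. Book value $55,100.

$70,058; $87,193; $21,229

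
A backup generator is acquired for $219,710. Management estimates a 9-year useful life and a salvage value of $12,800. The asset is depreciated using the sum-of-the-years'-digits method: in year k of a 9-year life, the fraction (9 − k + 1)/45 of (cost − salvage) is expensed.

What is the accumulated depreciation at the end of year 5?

Depreciable base = $219,710 − $12,800 = $206,910.
Sum of the years' digits = 9+8+7+6+5+4+3+2+1 = 45.
Year 1: $206,910 × 9/45 = $41,382. Book value $178,328.
Year 2: $206,910 × 8/45 = $36,784. Book value $141,544.
Year 3: $206,910 × 7/45 = $32,186. Book value $109,358.
Year 4: $206,910 × 6/45 = $27,588. Book value $81,770.
Year 5: $206,910 × 5/45 = $22,990. Book value $58,780.
Accumulated through year 5 = $219,710 − $58,780 = $160,930.

$160,930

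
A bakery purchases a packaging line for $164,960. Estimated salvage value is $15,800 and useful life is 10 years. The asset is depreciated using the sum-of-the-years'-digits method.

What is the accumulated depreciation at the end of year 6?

$122,040

Depreciable base = $164,960 − $15,800 = $149,160.
Sum of the years' digits = 10+9+8+7+6+5+4+3+2+1 = 55.
Year 1: $149,160 × 10/55 = $27,120. Book value $137,840.
Year 2: $149,160 × 9/55 = $24,408. Book value $113,432.
Year 3: $149,160 × 8/55 = $21,696. Book value $91,736.
Year 4: $149,160 × 7/55 = $18,984. Book value $72,752.
Year 5: $149,160 × 6/55 = $16,272. Book value $56,480.
Year 6: $149,160 × 5/55 = $13,560. Book value $42,920.
Accumulated through year 6 = $164,960 − $42,920 = $122,040.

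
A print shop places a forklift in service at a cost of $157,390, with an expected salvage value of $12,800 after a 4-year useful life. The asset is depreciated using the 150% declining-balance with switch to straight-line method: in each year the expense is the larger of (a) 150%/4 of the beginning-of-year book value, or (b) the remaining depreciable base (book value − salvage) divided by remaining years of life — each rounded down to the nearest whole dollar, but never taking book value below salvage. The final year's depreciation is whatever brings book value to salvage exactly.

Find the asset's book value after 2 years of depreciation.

Depreciable base = $157,390 − $12,800 = $144,590.
Year 1: DB = ⌊$157,390 × 150%/4⌋ = $59,021; SL = ⌊$144,590/4⌋ = $36,147 → take DB $59,021. Book value $98,369.
Year 2: DB = ⌊$98,369 × 150%/4⌋ = $36,888; SL = ⌊$85,569/3⌋ = $28,523 → take DB $36,888. Book value $61,481.

$61,481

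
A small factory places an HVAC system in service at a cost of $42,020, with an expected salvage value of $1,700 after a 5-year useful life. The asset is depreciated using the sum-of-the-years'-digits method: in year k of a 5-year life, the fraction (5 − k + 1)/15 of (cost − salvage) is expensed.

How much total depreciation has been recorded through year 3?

$32,256

Depreciable base = $42,020 − $1,700 = $40,320.
Sum of the years' digits = 5+4+3+2+1 = 15.
Year 1: $40,320 × 5/15 = $13,440. Book value $28,580.
Year 2: $40,320 × 4/15 = $10,752. Book value $17,828.
Year 3: $40,320 × 3/15 = $8,064. Book value $9,764.
Accumulated through year 3 = $42,020 − $9,764 = $32,256.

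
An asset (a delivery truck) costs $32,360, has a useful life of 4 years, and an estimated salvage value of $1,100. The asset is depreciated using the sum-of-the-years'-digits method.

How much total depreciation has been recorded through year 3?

Depreciable base = $32,360 − $1,100 = $31,260.
Sum of the years' digits = 4+3+2+1 = 10.
Year 1: $31,260 × 4/10 = $12,504. Book value $19,856.
Year 2: $31,260 × 3/10 = $9,378. Book value $10,478.
Year 3: $31,260 × 2/10 = $6,252. Book value $4,226.
Accumulated through year 3 = $32,360 − $4,226 = $28,134.

$28,134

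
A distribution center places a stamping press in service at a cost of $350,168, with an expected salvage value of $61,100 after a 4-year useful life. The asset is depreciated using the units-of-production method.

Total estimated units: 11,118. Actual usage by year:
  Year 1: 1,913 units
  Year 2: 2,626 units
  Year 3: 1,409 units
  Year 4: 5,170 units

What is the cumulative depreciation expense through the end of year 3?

$154,648

Depreciable base = $350,168 − $61,100 = $289,068.
Rate = $289,068 / 11,118 units = $26 per unit.
Year 1: 1,913 × $26 = $49,738. Book value $300,430.
Year 2: 2,626 × $26 = $68,276. Book value $232,154.
Year 3: 1,409 × $26 = $36,634. Book value $195,520.
Accumulated through year 3 = $350,168 − $195,520 = $154,648.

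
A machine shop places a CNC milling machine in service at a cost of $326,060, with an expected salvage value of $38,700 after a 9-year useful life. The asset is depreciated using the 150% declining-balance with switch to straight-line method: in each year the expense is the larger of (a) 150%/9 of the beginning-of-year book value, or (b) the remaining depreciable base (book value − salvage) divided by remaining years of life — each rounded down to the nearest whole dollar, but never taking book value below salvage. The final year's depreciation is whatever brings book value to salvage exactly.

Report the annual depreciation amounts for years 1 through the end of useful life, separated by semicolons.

Depreciable base = $326,060 − $38,700 = $287,360.
Year 1: DB = ⌊$326,060 × 150%/9⌋ = $54,343; SL = ⌊$287,360/9⌋ = $31,928 → take DB $54,343. Book value $271,717.
Year 2: DB = ⌊$271,717 × 150%/9⌋ = $45,286; SL = ⌊$233,017/8⌋ = $29,127 → take DB $45,286. Book value $226,431.
Year 3: DB = ⌊$226,431 × 150%/9⌋ = $37,738; SL = ⌊$187,731/7⌋ = $26,818 → take DB $37,738. Book value $188,693.
Year 4: DB = ⌊$188,693 × 150%/9⌋ = $31,448; SL = ⌊$149,993/6⌋ = $24,998 → take DB $31,448. Book value $157,245.
Year 5: DB = ⌊$157,245 × 150%/9⌋ = $26,207; SL = ⌊$118,545/5⌋ = $23,709 → take DB $26,207. Book value $131,038.
Year 6: DB = ⌊$131,038 × 150%/9⌋ = $21,839; SL = ⌊$92,338/4⌋ = $23,084 → take SL $23,084. Book value $107,954.
Year 7: DB = ⌊$107,954 × 150%/9⌋ = $17,992; SL = ⌊$69,254/3⌋ = $23,084 → take SL $23,084. Book value $84,870.
Year 8: DB = ⌊$84,870 × 150%/9⌋ = $14,145; SL = ⌊$46,170/2⌋ = $23,085 → take SL $23,085. Book value $61,785.
Year 9 (final): $61,785 − $38,700 = $23,085. Book value $38,700.

$54,343; $45,286; $37,738; $31,448; $26,207; $23,084; $23,084; $23,085; $23,085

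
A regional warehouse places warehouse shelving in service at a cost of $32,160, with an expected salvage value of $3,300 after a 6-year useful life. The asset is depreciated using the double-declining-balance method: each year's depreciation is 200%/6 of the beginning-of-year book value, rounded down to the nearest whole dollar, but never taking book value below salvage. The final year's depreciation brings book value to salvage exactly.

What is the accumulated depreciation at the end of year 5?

$27,924

Depreciable base = $32,160 − $3,300 = $28,860.
Year 1: ⌊$32,160 × 200%/6⌋ = $10,720. Book value $21,440.
Year 2: ⌊$21,440 × 200%/6⌋ = $7,146. Book value $14,294.
Year 3: ⌊$14,294 × 200%/6⌋ = $4,764. Book value $9,530.
Year 4: ⌊$9,530 × 200%/6⌋ = $3,176. Book value $6,354.
Year 5: ⌊$6,354 × 200%/6⌋ = $2,118. Book value $4,236.
Accumulated through year 5 = $32,160 − $4,236 = $27,924.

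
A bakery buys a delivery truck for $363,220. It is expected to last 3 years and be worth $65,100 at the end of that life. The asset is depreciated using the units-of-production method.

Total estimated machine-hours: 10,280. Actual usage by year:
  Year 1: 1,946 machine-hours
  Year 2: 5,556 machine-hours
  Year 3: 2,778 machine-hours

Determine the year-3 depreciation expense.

$80,562

Depreciable base = $363,220 − $65,100 = $298,120.
Rate = $298,120 / 10,280 machine-hours = $29 per machine-hour.
Year 1: 1,946 × $29 = $56,434. Book value $306,786.
Year 2: 5,556 × $29 = $161,124. Book value $145,662.
Year 3: 2,778 × $29 = $80,562. Book value $65,100.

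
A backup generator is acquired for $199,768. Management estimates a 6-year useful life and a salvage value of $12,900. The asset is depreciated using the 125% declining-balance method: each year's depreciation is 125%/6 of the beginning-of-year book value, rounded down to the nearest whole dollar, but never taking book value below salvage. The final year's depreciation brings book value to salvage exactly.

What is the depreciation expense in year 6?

$49,223

Depreciable base = $199,768 − $12,900 = $186,868.
Year 1: ⌊$199,768 × 125%/6⌋ = $41,618. Book value $158,150.
Year 2: ⌊$158,150 × 125%/6⌋ = $32,947. Book value $125,203.
Year 3: ⌊$125,203 × 125%/6⌋ = $26,083. Book value $99,120.
Year 4: ⌊$99,120 × 125%/6⌋ = $20,650. Book value $78,470.
Year 5: ⌊$78,470 × 125%/6⌋ = $16,347. Book value $62,123.
Year 6 (final): $62,123 − $12,900 = $49,223. Book value $12,900.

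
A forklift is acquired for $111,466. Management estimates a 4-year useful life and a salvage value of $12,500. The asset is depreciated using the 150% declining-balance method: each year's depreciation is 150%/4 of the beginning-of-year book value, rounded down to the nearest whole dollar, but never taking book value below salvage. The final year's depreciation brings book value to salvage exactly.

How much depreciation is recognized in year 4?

$14,714

Depreciable base = $111,466 − $12,500 = $98,966.
Year 1: ⌊$111,466 × 150%/4⌋ = $41,799. Book value $69,667.
Year 2: ⌊$69,667 × 150%/4⌋ = $26,125. Book value $43,542.
Year 3: ⌊$43,542 × 150%/4⌋ = $16,328. Book value $27,214.
Year 4 (final): $27,214 − $12,500 = $14,714. Book value $12,500.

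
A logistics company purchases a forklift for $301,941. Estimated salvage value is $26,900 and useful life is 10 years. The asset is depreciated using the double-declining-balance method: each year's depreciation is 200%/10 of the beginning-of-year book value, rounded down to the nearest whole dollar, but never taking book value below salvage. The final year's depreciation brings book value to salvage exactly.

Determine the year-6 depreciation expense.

$19,788

Depreciable base = $301,941 − $26,900 = $275,041.
Year 1: ⌊$301,941 × 200%/10⌋ = $60,388. Book value $241,553.
Year 2: ⌊$241,553 × 200%/10⌋ = $48,310. Book value $193,243.
Year 3: ⌊$193,243 × 200%/10⌋ = $38,648. Book value $154,595.
Year 4: ⌊$154,595 × 200%/10⌋ = $30,919. Book value $123,676.
Year 5: ⌊$123,676 × 200%/10⌋ = $24,735. Book value $98,941.
Year 6: ⌊$98,941 × 200%/10⌋ = $19,788. Book value $79,153.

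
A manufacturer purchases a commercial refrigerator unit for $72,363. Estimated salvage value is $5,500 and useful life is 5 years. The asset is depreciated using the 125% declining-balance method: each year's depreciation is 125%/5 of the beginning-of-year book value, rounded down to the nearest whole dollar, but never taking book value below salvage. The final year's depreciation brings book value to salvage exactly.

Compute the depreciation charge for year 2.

Depreciable base = $72,363 − $5,500 = $66,863.
Year 1: ⌊$72,363 × 125%/5⌋ = $18,090. Book value $54,273.
Year 2: ⌊$54,273 × 125%/5⌋ = $13,568. Book value $40,705.

$13,568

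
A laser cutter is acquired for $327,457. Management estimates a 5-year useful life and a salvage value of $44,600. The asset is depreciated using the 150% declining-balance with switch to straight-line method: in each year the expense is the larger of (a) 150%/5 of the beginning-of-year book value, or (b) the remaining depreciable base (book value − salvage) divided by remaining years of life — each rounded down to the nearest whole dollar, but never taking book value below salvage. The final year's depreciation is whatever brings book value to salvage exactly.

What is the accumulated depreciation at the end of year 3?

$215,139

Depreciable base = $327,457 − $44,600 = $282,857.
Year 1: DB = ⌊$327,457 × 150%/5⌋ = $98,237; SL = ⌊$282,857/5⌋ = $56,571 → take DB $98,237. Book value $229,220.
Year 2: DB = ⌊$229,220 × 150%/5⌋ = $68,766; SL = ⌊$184,620/4⌋ = $46,155 → take DB $68,766. Book value $160,454.
Year 3: DB = ⌊$160,454 × 150%/5⌋ = $48,136; SL = ⌊$115,854/3⌋ = $38,618 → take DB $48,136. Book value $112,318.
Accumulated through year 3 = $327,457 − $112,318 = $215,139.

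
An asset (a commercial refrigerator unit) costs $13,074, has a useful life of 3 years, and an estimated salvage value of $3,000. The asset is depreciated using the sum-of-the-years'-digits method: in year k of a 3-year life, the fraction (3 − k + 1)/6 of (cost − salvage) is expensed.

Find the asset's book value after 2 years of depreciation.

$4,679

Depreciable base = $13,074 − $3,000 = $10,074.
Sum of the years' digits = 3+2+1 = 6.
Year 1: $10,074 × 3/6 = $5,037. Book value $8,037.
Year 2: $10,074 × 2/6 = $3,358. Book value $4,679.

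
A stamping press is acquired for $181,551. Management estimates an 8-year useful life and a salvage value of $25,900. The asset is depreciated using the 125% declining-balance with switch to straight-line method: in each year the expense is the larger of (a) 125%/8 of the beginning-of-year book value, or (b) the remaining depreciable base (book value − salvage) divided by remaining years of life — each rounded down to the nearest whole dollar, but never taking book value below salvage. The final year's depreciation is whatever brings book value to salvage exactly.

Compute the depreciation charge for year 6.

Depreciable base = $181,551 − $25,900 = $155,651.
Year 1: DB = ⌊$181,551 × 125%/8⌋ = $28,367; SL = ⌊$155,651/8⌋ = $19,456 → take DB $28,367. Book value $153,184.
Year 2: DB = ⌊$153,184 × 125%/8⌋ = $23,935; SL = ⌊$127,284/7⌋ = $18,183 → take DB $23,935. Book value $129,249.
Year 3: DB = ⌊$129,249 × 125%/8⌋ = $20,195; SL = ⌊$103,349/6⌋ = $17,224 → take DB $20,195. Book value $109,054.
Year 4: DB = ⌊$109,054 × 125%/8⌋ = $17,039; SL = ⌊$83,154/5⌋ = $16,630 → take DB $17,039. Book value $92,015.
Year 5: DB = ⌊$92,015 × 125%/8⌋ = $14,377; SL = ⌊$66,115/4⌋ = $16,528 → take SL $16,528. Book value $75,487.
Year 6: DB = ⌊$75,487 × 125%/8⌋ = $11,794; SL = ⌊$49,587/3⌋ = $16,529 → take SL $16,529. Book value $58,958.

$16,529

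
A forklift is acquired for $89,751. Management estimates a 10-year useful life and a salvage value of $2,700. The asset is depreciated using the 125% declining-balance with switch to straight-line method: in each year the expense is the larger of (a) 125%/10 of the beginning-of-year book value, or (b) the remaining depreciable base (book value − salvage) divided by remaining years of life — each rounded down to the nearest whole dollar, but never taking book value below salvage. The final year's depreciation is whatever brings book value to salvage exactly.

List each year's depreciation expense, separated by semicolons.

Depreciable base = $89,751 − $2,700 = $87,051.
Year 1: DB = ⌊$89,751 × 125%/10⌋ = $11,218; SL = ⌊$87,051/10⌋ = $8,705 → take DB $11,218. Book value $78,533.
Year 2: DB = ⌊$78,533 × 125%/10⌋ = $9,816; SL = ⌊$75,833/9⌋ = $8,425 → take DB $9,816. Book value $68,717.
Year 3: DB = ⌊$68,717 × 125%/10⌋ = $8,589; SL = ⌊$66,017/8⌋ = $8,252 → take DB $8,589. Book value $60,128.
Year 4: DB = ⌊$60,128 × 125%/10⌋ = $7,516; SL = ⌊$57,428/7⌋ = $8,204 → take SL $8,204. Book value $51,924.
Year 5: DB = ⌊$51,924 × 125%/10⌋ = $6,490; SL = ⌊$49,224/6⌋ = $8,204 → take SL $8,204. Book value $43,720.
Year 6: DB = ⌊$43,720 × 125%/10⌋ = $5,465; SL = ⌊$41,020/5⌋ = $8,204 → take SL $8,204. Book value $35,516.
Year 7: DB = ⌊$35,516 × 125%/10⌋ = $4,439; SL = ⌊$32,816/4⌋ = $8,204 → take SL $8,204. Book value $27,312.
Year 8: DB = ⌊$27,312 × 125%/10⌋ = $3,414; SL = ⌊$24,612/3⌋ = $8,204 → take SL $8,204. Book value $19,108.
Year 9: DB = ⌊$19,108 × 125%/10⌋ = $2,388; SL = ⌊$16,408/2⌋ = $8,204 → take SL $8,204. Book value $10,904.
Year 10 (final): $10,904 − $2,700 = $8,204. Book value $2,700.

$11,218; $9,816; $8,589; $8,204; $8,204; $8,204; $8,204; $8,204; $8,204; $8,204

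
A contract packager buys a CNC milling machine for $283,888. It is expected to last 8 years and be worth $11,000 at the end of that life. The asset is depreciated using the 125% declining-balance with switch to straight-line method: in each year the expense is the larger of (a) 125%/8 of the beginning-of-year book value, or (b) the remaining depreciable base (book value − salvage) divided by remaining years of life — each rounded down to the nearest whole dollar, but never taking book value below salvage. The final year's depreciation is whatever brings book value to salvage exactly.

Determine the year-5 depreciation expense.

Depreciable base = $283,888 − $11,000 = $272,888.
Year 1: DB = ⌊$283,888 × 125%/8⌋ = $44,357; SL = ⌊$272,888/8⌋ = $34,111 → take DB $44,357. Book value $239,531.
Year 2: DB = ⌊$239,531 × 125%/8⌋ = $37,426; SL = ⌊$228,531/7⌋ = $32,647 → take DB $37,426. Book value $202,105.
Year 3: DB = ⌊$202,105 × 125%/8⌋ = $31,578; SL = ⌊$191,105/6⌋ = $31,850 → take SL $31,850. Book value $170,255.
Year 4: DB = ⌊$170,255 × 125%/8⌋ = $26,602; SL = ⌊$159,255/5⌋ = $31,851 → take SL $31,851. Book value $138,404.
Year 5: DB = ⌊$138,404 × 125%/8⌋ = $21,625; SL = ⌊$127,404/4⌋ = $31,851 → take SL $31,851. Book value $106,553.

$31,851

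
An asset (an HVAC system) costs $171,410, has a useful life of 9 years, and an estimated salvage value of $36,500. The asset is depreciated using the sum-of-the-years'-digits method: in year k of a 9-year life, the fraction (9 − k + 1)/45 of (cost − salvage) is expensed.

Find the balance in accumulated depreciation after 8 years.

$131,912

Depreciable base = $171,410 − $36,500 = $134,910.
Sum of the years' digits = 9+8+7+6+5+4+3+2+1 = 45.
Year 1: $134,910 × 9/45 = $26,982. Book value $144,428.
Year 2: $134,910 × 8/45 = $23,984. Book value $120,444.
Year 3: $134,910 × 7/45 = $20,986. Book value $99,458.
Year 4: $134,910 × 6/45 = $17,988. Book value $81,470.
Year 5: $134,910 × 5/45 = $14,990. Book value $66,480.
Year 6: $134,910 × 4/45 = $11,992. Book value $54,488.
Year 7: $134,910 × 3/45 = $8,994. Book value $45,494.
Year 8: $134,910 × 2/45 = $5,996. Book value $39,498.
Accumulated through year 8 = $171,410 − $39,498 = $131,912.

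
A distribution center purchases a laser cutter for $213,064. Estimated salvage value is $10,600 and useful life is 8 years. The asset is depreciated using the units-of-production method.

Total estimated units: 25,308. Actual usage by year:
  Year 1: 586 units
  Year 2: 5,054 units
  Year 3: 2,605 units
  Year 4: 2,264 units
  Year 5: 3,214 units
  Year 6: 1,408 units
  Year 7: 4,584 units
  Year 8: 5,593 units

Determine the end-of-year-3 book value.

$147,104

Depreciable base = $213,064 − $10,600 = $202,464.
Rate = $202,464 / 25,308 units = $8 per unit.
Year 1: 586 × $8 = $4,688. Book value $208,376.
Year 2: 5,054 × $8 = $40,432. Book value $167,944.
Year 3: 2,605 × $8 = $20,840. Book value $147,104.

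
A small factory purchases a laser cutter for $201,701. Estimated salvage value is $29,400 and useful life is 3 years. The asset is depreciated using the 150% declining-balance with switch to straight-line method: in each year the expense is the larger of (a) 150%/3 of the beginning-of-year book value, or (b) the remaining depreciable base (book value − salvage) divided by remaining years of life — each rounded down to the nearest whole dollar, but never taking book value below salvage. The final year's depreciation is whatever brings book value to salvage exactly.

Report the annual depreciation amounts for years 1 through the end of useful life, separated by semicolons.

$100,850; $50,425; $21,026

Depreciable base = $201,701 − $29,400 = $172,301.
Year 1: DB = ⌊$201,701 × 150%/3⌋ = $100,850; SL = ⌊$172,301/3⌋ = $57,433 → take DB $100,850. Book value $100,851.
Year 2: DB = ⌊$100,851 × 150%/3⌋ = $50,425; SL = ⌊$71,451/2⌋ = $35,725 → take DB $50,425. Book value $50,426.
Year 3 (final): $50,426 − $29,400 = $21,026. Book value $29,400.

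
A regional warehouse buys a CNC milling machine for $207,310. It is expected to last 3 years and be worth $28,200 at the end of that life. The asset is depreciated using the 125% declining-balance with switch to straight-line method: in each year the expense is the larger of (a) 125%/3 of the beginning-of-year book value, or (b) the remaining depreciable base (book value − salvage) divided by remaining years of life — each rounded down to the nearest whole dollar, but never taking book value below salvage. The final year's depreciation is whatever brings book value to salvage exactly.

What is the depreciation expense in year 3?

Depreciable base = $207,310 − $28,200 = $179,110.
Year 1: DB = ⌊$207,310 × 125%/3⌋ = $86,379; SL = ⌊$179,110/3⌋ = $59,703 → take DB $86,379. Book value $120,931.
Year 2: DB = ⌊$120,931 × 125%/3⌋ = $50,387; SL = ⌊$92,731/2⌋ = $46,365 → take DB $50,387. Book value $70,544.
Year 3 (final): $70,544 − $28,200 = $42,344. Book value $28,200.

$42,344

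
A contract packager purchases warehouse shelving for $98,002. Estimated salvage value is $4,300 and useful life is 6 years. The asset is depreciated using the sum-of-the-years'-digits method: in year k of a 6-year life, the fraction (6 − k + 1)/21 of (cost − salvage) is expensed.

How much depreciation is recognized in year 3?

Depreciable base = $98,002 − $4,300 = $93,702.
Sum of the years' digits = 6+5+4+3+2+1 = 21.
Year 1: $93,702 × 6/21 = $26,772. Book value $71,230.
Year 2: $93,702 × 5/21 = $22,310. Book value $48,920.
Year 3: $93,702 × 4/21 = $17,848. Book value $31,072.

$17,848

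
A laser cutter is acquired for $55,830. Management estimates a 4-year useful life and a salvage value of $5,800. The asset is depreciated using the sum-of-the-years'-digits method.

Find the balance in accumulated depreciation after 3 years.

Depreciable base = $55,830 − $5,800 = $50,030.
Sum of the years' digits = 4+3+2+1 = 10.
Year 1: $50,030 × 4/10 = $20,012. Book value $35,818.
Year 2: $50,030 × 3/10 = $15,009. Book value $20,809.
Year 3: $50,030 × 2/10 = $10,006. Book value $10,803.
Accumulated through year 3 = $55,830 − $10,803 = $45,027.

$45,027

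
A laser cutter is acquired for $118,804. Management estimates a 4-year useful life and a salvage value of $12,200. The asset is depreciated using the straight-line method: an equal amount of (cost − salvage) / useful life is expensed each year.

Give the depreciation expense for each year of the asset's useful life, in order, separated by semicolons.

$26,651; $26,651; $26,651; $26,651

Depreciable base = $118,804 − $12,200 = $106,604.
Annual expense = $106,604 / 4 = $26,651.
End of year 1: book value $92,153.
End of year 2: book value $65,502.
End of year 3: book value $38,851.
End of year 4: book value $12,200.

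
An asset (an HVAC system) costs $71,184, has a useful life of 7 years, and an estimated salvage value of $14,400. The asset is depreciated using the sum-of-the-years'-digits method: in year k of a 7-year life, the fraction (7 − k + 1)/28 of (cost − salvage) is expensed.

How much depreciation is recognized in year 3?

Depreciable base = $71,184 − $14,400 = $56,784.
Sum of the years' digits = 7+6+5+4+3+2+1 = 28.
Year 1: $56,784 × 7/28 = $14,196. Book value $56,988.
Year 2: $56,784 × 6/28 = $12,168. Book value $44,820.
Year 3: $56,784 × 5/28 = $10,140. Book value $34,680.

$10,140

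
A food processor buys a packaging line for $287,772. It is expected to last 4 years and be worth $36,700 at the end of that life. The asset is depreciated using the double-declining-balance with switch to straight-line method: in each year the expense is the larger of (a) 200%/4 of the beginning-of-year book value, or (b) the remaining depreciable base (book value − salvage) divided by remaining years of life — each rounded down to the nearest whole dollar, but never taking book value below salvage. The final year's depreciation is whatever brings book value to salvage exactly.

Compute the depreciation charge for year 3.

$35,243

Depreciable base = $287,772 − $36,700 = $251,072.
Year 1: DB = ⌊$287,772 × 200%/4⌋ = $143,886; SL = ⌊$251,072/4⌋ = $62,768 → take DB $143,886. Book value $143,886.
Year 2: DB = ⌊$143,886 × 200%/4⌋ = $71,943; SL = ⌊$107,186/3⌋ = $35,728 → take DB $71,943. Book value $71,943.
Year 3: DB = ⌊$71,943 × 200%/4⌋ = $35,971; SL = ⌊$35,243/2⌋ = $17,621 → take DB $35,971, capped at $35,243. Book value $36,700.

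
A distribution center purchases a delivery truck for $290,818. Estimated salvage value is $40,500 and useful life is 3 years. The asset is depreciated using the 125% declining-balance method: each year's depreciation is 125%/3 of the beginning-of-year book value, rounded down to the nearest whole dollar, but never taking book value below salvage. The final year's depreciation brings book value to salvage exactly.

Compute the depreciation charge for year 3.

Depreciable base = $290,818 − $40,500 = $250,318.
Year 1: ⌊$290,818 × 125%/3⌋ = $121,174. Book value $169,644.
Year 2: ⌊$169,644 × 125%/3⌋ = $70,685. Book value $98,959.
Year 3 (final): $98,959 − $40,500 = $58,459. Book value $40,500.

$58,459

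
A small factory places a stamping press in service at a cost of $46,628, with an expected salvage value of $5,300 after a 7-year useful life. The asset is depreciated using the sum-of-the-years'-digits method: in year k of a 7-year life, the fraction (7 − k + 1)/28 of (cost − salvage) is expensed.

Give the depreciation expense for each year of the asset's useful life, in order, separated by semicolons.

Depreciable base = $46,628 − $5,300 = $41,328.
Sum of the years' digits = 7+6+5+4+3+2+1 = 28.
Year 1: $41,328 × 7/28 = $10,332. Book value $36,296.
Year 2: $41,328 × 6/28 = $8,856. Book value $27,440.
Year 3: $41,328 × 5/28 = $7,380. Book value $20,060.
Year 4: $41,328 × 4/28 = $5,904. Book value $14,156.
Year 5: $41,328 × 3/28 = $4,428. Book value $9,728.
Year 6: $41,328 × 2/28 = $2,952. Book value $6,776.
Year 7: $41,328 × 1/28 = $1,476. Book value $5,300.

$10,332; $8,856; $7,380; $5,904; $4,428; $2,952; $1,476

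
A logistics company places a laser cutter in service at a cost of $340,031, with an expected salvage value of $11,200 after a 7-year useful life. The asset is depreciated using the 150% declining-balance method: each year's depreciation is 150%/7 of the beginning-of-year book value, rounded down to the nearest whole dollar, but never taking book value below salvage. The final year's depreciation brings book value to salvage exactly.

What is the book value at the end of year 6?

$80,005

Depreciable base = $340,031 − $11,200 = $328,831.
Year 1: ⌊$340,031 × 150%/7⌋ = $72,863. Book value $267,168.
Year 2: ⌊$267,168 × 150%/7⌋ = $57,250. Book value $209,918.
Year 3: ⌊$209,918 × 150%/7⌋ = $44,982. Book value $164,936.
Year 4: ⌊$164,936 × 150%/7⌋ = $35,343. Book value $129,593.
Year 5: ⌊$129,593 × 150%/7⌋ = $27,769. Book value $101,824.
Year 6: ⌊$101,824 × 150%/7⌋ = $21,819. Book value $80,005.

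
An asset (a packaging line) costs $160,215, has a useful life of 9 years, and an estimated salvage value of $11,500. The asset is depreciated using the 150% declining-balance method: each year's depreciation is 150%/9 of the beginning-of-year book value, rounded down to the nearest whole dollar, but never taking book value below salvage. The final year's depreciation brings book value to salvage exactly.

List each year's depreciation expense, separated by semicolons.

Depreciable base = $160,215 − $11,500 = $148,715.
Year 1: ⌊$160,215 × 150%/9⌋ = $26,702. Book value $133,513.
Year 2: ⌊$133,513 × 150%/9⌋ = $22,252. Book value $111,261.
Year 3: ⌊$111,261 × 150%/9⌋ = $18,543. Book value $92,718.
Year 4: ⌊$92,718 × 150%/9⌋ = $15,453. Book value $77,265.
Year 5: ⌊$77,265 × 150%/9⌋ = $12,877. Book value $64,388.
Year 6: ⌊$64,388 × 150%/9⌋ = $10,731. Book value $53,657.
Year 7: ⌊$53,657 × 150%/9⌋ = $8,942. Book value $44,715.
Year 8: ⌊$44,715 × 150%/9⌋ = $7,452. Book value $37,263.
Year 9 (final): $37,263 − $11,500 = $25,763. Book value $11,500.

$26,702; $22,252; $18,543; $15,453; $12,877; $10,731; $8,942; $7,452; $25,763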